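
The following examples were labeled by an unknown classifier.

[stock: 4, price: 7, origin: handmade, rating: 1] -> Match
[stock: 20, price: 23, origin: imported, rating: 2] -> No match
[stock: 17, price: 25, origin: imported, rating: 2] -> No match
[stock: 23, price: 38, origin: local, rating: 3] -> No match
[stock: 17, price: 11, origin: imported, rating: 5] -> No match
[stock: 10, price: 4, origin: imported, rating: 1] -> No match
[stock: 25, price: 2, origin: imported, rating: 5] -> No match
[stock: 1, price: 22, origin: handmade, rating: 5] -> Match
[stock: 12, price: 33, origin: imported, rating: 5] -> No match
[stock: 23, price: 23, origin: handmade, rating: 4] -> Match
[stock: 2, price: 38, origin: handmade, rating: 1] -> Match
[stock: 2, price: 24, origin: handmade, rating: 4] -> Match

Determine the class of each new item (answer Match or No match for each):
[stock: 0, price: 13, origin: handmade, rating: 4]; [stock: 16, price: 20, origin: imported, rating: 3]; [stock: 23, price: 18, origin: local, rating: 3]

The pattern is that an item is 'Match' exactly when: origin is handmade.
[stock: 0, price: 13, origin: handmade, rating: 4] → origin is handmade → Match.
[stock: 16, price: 20, origin: imported, rating: 3] → origin is imported → No match.
[stock: 23, price: 18, origin: local, rating: 3] → origin is local → No match.

Match, No match, No match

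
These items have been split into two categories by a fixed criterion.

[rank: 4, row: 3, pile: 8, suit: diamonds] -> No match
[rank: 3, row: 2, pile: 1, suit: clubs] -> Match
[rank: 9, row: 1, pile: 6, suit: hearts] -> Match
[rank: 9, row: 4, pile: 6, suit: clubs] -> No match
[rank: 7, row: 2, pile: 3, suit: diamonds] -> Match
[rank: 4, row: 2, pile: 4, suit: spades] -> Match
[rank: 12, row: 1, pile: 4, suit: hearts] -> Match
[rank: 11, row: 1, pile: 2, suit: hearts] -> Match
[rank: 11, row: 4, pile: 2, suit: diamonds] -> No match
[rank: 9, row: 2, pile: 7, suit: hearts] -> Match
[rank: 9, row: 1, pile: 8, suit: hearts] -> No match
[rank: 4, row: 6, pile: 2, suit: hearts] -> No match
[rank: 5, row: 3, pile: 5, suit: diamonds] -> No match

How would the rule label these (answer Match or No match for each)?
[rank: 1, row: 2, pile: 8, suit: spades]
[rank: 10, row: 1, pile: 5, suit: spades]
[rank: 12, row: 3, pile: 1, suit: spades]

No match, Match, No match

The common property of the 'Match' items is: pile ≤ 7 AND row ≤ 2. No 'No match' item has it.
[rank: 1, row: 2, pile: 8, suit: spades]: pile = 8, row = 2, lacks this property → No match. [rank: 10, row: 1, pile: 5, suit: spades]: pile = 5, row = 1, meets the rule → Match. [rank: 12, row: 3, pile: 1, suit: spades]: pile = 1, row = 3, lacks this property → No match.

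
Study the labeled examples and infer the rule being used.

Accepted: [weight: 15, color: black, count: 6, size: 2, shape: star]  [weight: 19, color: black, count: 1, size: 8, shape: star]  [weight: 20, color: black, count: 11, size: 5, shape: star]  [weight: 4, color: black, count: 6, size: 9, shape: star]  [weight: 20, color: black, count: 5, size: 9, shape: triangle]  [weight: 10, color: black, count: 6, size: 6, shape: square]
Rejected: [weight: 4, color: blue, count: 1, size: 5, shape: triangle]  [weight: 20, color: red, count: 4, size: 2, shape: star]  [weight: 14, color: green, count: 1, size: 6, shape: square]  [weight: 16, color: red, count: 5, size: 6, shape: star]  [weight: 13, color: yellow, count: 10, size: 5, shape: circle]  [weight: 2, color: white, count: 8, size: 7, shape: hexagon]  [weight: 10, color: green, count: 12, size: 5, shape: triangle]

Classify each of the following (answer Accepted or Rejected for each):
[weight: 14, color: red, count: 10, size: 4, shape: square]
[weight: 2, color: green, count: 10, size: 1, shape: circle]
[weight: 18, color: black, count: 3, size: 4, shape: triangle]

Rejected, Rejected, Accepted

'Accepted' ⟺ color is black.
[weight: 14, color: red, count: 10, size: 4, shape: square] → color is red → Rejected.
[weight: 2, color: green, count: 10, size: 1, shape: circle] → color is green → Rejected.
[weight: 18, color: black, count: 3, size: 4, shape: triangle] → color is black → Accepted.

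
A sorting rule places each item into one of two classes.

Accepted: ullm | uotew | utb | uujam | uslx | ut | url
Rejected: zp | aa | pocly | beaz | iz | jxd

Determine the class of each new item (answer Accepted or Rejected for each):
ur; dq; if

Accepted, Rejected, Rejected

The common property of the 'Accepted' items is: contains 'u'. No 'Rejected' item has it.
ur: Accepted (has 'u').
dq: Rejected (no 'u').
if: Rejected (no 'u').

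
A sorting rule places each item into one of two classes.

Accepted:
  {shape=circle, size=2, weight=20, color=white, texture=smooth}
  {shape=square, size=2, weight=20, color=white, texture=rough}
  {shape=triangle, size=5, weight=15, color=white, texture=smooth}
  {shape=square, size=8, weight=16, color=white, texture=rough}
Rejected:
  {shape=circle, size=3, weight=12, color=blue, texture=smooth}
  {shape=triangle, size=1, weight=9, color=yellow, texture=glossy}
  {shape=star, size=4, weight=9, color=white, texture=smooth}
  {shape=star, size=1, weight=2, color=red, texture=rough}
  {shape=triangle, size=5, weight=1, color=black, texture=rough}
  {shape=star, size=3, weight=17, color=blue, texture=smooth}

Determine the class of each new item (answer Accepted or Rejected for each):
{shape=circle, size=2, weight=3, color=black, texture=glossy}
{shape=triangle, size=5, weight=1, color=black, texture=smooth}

Rejected, Rejected

All 'Accepted' examples share one property — color is white AND weight ≥ 12 — and every 'Rejected' example lacks it.
{shape=circle, size=2, weight=3, color=black, texture=glossy}: color is black, weight = 3 — doesn't qualify, so Rejected. {shape=triangle, size=5, weight=1, color=black, texture=smooth}: color is black, weight = 1 — doesn't qualify, so Rejected.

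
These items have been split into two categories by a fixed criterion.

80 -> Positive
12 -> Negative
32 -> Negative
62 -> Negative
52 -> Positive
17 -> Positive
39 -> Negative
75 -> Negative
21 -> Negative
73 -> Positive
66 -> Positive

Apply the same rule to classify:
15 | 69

The common property of the 'Positive' items is: ≡ 3 (mod 7). No 'Negative' item has it.

Negative, Negative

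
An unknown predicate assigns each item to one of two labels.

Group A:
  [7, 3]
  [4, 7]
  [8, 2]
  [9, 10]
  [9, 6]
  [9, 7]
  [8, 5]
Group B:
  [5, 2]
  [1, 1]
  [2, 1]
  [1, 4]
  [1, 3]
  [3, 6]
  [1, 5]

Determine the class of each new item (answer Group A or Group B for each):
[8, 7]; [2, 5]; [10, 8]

Group A, Group B, Group A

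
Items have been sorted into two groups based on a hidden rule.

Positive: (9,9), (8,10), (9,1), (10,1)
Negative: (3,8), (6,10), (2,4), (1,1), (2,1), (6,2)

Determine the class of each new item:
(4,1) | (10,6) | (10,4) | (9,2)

Negative, Positive, Positive, Positive

The simplest hypothesis consistent with all the labels is: first ≥ 8.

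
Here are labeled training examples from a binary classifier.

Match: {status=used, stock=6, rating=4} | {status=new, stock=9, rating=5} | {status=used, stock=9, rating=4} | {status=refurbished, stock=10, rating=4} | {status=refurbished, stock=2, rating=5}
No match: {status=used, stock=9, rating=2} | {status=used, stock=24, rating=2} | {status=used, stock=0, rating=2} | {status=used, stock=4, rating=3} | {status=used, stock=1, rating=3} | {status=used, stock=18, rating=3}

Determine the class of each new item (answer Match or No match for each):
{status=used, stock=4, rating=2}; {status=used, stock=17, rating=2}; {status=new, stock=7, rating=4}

'Match' ⟺ rating ≥ 4.
{status=used, stock=4, rating=2}: No match (rating = 2).
{status=used, stock=17, rating=2}: No match (rating = 2).
{status=new, stock=7, rating=4}: Match (rating = 4).

No match, No match, Match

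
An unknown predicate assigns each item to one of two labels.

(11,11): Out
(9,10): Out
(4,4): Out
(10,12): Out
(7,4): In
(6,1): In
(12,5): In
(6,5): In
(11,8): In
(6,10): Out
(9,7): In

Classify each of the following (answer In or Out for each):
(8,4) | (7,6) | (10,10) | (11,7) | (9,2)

Rule: first > second. This holds for each 'In' example and fails for each 'Out' one.
In: (8,4), since 8 > 4. In: (7,6), since 7 > 6. Out: (10,10), since 10 = 10. In: (11,7), since 11 > 7. In: (9,2), since 9 > 2.

In, In, Out, In, In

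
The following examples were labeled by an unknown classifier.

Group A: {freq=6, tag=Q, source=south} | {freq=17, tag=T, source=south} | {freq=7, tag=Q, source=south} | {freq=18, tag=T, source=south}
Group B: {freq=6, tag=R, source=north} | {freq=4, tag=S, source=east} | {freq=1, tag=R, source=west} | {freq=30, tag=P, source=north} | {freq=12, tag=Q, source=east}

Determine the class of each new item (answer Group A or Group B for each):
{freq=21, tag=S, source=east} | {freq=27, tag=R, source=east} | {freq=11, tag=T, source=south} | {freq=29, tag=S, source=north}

Group B, Group B, Group A, Group B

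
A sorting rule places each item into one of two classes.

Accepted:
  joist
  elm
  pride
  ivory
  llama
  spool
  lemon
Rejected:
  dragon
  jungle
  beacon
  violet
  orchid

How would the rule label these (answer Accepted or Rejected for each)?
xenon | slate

The common property of the 'Accepted' items is: odd length. No 'Rejected' item has it.

Accepted, Accepted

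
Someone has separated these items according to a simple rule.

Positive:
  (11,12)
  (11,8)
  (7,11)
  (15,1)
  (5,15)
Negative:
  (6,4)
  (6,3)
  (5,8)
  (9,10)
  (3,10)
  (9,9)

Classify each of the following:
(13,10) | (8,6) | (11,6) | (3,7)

All 'Positive' examples share one property — max ≥ 11 — and every 'Negative' example lacks it.
(13,10) → max 13 → Positive. (8,6) → max 8 → Negative. (11,6) → max 11 → Positive. (3,7) → max 7 → Negative.

Positive, Negative, Positive, Negative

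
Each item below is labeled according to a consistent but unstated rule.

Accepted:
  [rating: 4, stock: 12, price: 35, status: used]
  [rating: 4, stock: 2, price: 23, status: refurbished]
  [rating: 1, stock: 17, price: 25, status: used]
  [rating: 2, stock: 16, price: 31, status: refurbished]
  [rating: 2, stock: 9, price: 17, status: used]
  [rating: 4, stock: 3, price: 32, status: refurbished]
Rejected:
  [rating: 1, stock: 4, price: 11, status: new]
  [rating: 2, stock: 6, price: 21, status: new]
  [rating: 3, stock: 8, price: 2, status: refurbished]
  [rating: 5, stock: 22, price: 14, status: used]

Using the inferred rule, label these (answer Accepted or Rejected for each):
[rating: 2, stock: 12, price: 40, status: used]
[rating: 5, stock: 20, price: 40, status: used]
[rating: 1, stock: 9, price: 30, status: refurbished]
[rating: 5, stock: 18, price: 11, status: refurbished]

The simplest hypothesis consistent with all the labels is: price ≥ 23 OR stock = 9.
[rating: 2, stock: 12, price: 40, status: used]: Accepted (price = 40, stock = 12). [rating: 5, stock: 20, price: 40, status: used]: Accepted (price = 40, stock = 20). [rating: 1, stock: 9, price: 30, status: refurbished]: Accepted (price = 30, stock = 9). [rating: 5, stock: 18, price: 11, status: refurbished]: Rejected (price = 11, stock = 18).

Accepted, Accepted, Accepted, Rejected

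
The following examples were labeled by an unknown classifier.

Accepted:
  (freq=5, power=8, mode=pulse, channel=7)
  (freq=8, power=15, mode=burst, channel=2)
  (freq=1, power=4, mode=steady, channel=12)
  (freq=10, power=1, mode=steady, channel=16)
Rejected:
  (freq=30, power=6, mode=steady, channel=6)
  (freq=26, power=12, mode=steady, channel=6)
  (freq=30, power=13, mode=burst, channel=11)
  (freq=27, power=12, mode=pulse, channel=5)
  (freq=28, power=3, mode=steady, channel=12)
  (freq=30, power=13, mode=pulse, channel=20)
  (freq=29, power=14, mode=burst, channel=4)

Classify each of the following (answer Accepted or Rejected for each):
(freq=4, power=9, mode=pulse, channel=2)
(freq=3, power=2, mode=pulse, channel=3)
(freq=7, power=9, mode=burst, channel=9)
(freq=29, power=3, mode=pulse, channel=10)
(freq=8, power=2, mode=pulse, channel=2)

Accepted, Accepted, Accepted, Rejected, Accepted

The simplest hypothesis consistent with all the labels is: freq ≤ 10.
(freq=4, power=9, mode=pulse, channel=2): freq = 4 — has this property, so Accepted.
(freq=3, power=2, mode=pulse, channel=3): freq = 3 — has this property, so Accepted.
(freq=7, power=9, mode=burst, channel=9): freq = 7 — has this property, so Accepted.
(freq=29, power=3, mode=pulse, channel=10): freq = 29 — does not pass, so Rejected.
(freq=8, power=2, mode=pulse, channel=2): freq = 8 — has this property, so Accepted.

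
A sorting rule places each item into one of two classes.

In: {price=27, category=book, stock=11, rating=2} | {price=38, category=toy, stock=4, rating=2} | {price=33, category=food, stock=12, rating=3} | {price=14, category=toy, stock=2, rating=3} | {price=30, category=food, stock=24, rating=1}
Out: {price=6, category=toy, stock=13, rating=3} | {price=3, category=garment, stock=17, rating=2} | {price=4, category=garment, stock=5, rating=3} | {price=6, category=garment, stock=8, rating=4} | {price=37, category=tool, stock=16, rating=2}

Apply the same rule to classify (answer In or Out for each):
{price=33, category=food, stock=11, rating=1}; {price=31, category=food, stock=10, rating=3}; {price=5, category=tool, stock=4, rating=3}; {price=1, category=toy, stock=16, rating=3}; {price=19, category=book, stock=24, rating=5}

The rule appears to be: price ≥ 14 AND price ≠ 37.
In: {price=33, category=food, stock=11, rating=1}, since price = 33. In: {price=31, category=food, stock=10, rating=3}, since price = 31. Out: {price=5, category=tool, stock=4, rating=3}, since price = 5. Out: {price=1, category=toy, stock=16, rating=3}, since price = 1. In: {price=19, category=book, stock=24, rating=5}, since price = 19.

In, In, Out, Out, In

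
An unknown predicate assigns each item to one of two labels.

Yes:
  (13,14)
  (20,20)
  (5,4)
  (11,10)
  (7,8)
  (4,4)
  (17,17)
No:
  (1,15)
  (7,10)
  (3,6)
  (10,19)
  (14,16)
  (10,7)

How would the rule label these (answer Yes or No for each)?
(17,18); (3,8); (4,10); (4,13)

A rule that fits every label: |first − second| ≤ 1 — true of each 'Yes' example, false of each 'No' one.
(17,18): |17−18| = 1, matches → Yes.
(3,8): |3−8| = 5, does not satisfy this → No.
(4,10): |4−10| = 6, does not satisfy this → No.
(4,13): |4−13| = 9, does not satisfy this → No.

Yes, No, No, No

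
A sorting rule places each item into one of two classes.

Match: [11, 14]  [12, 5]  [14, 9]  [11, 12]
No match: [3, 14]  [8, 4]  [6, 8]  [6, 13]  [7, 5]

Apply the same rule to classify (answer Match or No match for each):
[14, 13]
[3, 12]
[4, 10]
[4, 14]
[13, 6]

Match, No match, No match, No match, Match

The rule appears to be: first ≥ 9.
[14, 13]: Match (first 14). [3, 12]: No match (first 3). [4, 10]: No match (first 4). [4, 14]: No match (first 4). [13, 6]: Match (first 13).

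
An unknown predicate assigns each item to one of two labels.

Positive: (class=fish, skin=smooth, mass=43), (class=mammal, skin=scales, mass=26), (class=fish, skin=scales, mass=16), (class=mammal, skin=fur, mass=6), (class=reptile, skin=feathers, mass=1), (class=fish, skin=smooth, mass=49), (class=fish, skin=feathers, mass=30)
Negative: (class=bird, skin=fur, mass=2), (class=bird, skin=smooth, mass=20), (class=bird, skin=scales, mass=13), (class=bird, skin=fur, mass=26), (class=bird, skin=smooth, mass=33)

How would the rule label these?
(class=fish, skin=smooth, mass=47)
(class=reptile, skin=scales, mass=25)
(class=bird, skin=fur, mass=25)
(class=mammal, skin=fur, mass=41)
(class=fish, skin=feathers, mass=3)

Positive, Positive, Negative, Positive, Positive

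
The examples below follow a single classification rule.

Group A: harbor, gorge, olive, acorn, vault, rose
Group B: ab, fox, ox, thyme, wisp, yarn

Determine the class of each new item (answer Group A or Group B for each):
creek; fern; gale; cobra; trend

The simplest hypothesis consistent with all the labels is: has ≥ 2 vowels.
creek — 2 vowels, hence Group A. fern — 1 vowel, hence Group B. gale — 2 vowels, hence Group A. cobra — 2 vowels, hence Group A. trend — 1 vowel, hence Group B.

Group A, Group B, Group A, Group A, Group B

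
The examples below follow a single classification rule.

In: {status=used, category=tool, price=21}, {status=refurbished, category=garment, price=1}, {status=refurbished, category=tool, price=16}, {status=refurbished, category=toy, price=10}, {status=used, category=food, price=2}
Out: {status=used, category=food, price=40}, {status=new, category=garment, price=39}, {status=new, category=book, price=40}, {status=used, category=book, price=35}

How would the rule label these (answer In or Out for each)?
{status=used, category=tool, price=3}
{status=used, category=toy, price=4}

The classifier is using: price ≤ 21.

In, In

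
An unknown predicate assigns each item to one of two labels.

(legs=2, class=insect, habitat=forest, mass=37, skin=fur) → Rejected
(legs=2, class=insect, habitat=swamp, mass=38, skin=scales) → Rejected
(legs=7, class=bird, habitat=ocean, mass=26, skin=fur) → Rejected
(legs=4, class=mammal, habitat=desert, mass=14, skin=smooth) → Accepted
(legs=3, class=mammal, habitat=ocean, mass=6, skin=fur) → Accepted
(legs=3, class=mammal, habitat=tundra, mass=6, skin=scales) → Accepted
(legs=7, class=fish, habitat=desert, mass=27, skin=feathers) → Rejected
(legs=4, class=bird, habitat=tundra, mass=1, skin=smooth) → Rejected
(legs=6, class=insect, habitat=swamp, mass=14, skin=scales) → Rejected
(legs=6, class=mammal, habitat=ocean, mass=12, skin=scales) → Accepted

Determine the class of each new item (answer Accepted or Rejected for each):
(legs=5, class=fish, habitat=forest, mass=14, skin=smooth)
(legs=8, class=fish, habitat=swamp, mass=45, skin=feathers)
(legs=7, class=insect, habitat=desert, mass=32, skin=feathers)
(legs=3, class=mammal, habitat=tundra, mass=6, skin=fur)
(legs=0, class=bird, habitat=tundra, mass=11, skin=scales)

Rejected, Rejected, Rejected, Accepted, Rejected

The pattern is that an item is 'Accepted' exactly when: class is mammal.
(legs=5, class=fish, habitat=forest, mass=14, skin=smooth): Rejected (class is fish). (legs=8, class=fish, habitat=swamp, mass=45, skin=feathers): Rejected (class is fish). (legs=7, class=insect, habitat=desert, mass=32, skin=feathers): Rejected (class is insect). (legs=3, class=mammal, habitat=tundra, mass=6, skin=fur): Accepted (class is mammal). (legs=0, class=bird, habitat=tundra, mass=11, skin=scales): Rejected (class is bird).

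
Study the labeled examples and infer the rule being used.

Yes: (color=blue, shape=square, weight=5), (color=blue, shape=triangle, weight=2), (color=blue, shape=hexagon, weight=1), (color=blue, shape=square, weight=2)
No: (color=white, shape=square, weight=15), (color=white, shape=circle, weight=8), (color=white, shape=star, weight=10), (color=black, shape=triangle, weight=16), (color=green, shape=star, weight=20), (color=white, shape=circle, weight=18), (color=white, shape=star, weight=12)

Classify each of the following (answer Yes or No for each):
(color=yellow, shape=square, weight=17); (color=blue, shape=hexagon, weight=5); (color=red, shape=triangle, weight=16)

No, Yes, No

The distinguishing property — color is blue — holds for all the 'Yes' cases and none of the 'No' cases.
(color=yellow, shape=square, weight=17): color is yellow — fails the rule, so No. (color=blue, shape=hexagon, weight=5): color is blue — checks out, so Yes. (color=red, shape=triangle, weight=16): color is red — fails the rule, so No.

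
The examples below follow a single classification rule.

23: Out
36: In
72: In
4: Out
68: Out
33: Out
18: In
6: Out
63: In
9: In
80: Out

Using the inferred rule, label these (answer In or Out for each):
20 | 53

Checking candidate rules against both groups, what survives is: multiple of 9.
20: 20 = 9·2 + 2 — fails the rule, so Out. 53: 53 = 9·5 + 8 — fails the rule, so Out.

Out, Out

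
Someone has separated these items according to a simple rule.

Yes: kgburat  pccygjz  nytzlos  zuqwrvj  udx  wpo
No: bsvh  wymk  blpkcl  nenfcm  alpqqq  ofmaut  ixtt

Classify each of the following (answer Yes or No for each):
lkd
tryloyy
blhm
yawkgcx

Yes, Yes, No, Yes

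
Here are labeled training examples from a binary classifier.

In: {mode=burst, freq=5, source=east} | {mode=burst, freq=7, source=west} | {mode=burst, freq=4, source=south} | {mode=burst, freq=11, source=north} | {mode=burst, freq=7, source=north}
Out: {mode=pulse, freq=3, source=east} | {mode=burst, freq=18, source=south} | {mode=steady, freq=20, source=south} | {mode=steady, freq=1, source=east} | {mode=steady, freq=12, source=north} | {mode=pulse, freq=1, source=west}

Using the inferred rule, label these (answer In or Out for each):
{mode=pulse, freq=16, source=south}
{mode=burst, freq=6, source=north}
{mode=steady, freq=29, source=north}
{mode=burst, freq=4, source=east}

Out, In, Out, In

The distinguishing property — mode is burst AND freq ≤ 11 — holds for all the 'In' cases and none of the 'Out' cases.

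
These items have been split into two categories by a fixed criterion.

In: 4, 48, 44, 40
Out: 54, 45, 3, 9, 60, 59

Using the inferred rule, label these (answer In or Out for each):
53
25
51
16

Out, Out, Out, In

One predicate separates the groups cleanly: even AND at most 48.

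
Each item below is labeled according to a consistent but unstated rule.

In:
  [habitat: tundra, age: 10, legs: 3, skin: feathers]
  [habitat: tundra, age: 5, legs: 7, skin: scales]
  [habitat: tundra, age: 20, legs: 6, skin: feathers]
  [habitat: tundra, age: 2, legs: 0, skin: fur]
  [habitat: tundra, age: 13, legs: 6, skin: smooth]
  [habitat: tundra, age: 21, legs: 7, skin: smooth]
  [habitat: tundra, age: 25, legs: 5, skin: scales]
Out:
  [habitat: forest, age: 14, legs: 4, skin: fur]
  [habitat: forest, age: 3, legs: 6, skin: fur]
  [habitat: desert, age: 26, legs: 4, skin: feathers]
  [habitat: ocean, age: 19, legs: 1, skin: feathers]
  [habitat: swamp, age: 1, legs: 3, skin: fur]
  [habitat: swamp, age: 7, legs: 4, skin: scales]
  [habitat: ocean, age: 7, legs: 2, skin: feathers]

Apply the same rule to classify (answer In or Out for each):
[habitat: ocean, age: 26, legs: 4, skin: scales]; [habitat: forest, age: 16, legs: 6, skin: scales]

Out, Out

Looking at the examples, the only property every 'In' case has and every 'Out' case lacks is: habitat is tundra.
[habitat: ocean, age: 26, legs: 4, skin: scales]: habitat is ocean, does not satisfy this → Out. [habitat: forest, age: 16, legs: 6, skin: scales]: habitat is forest, does not satisfy this → Out.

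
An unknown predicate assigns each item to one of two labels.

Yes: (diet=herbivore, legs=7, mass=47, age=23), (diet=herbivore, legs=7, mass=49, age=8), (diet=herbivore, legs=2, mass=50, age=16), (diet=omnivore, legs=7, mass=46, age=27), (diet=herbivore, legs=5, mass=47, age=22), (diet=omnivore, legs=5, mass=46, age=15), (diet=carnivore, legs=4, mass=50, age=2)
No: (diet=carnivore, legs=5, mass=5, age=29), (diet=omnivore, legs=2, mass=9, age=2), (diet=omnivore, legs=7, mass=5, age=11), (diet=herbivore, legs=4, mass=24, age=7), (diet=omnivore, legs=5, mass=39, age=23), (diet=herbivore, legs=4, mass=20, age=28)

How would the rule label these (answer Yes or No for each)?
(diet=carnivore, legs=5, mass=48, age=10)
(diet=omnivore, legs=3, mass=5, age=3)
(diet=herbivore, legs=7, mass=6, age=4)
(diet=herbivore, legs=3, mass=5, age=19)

Yes, No, No, No

The common property of the 'Yes' items is: mass ≥ 46. No 'No' item has it.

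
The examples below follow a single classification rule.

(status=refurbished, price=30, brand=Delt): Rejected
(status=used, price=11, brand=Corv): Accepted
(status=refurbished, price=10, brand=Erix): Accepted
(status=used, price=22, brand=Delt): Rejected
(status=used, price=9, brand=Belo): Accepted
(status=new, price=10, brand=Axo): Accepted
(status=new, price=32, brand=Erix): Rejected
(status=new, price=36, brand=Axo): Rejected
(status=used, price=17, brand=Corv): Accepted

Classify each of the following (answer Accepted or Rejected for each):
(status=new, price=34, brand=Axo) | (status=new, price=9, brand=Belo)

Rejected, Accepted

The pattern is that an item is 'Accepted' exactly when: price ≤ 17.
(status=new, price=34, brand=Axo) — price = 34, hence Rejected.
(status=new, price=9, brand=Belo) — price = 9, hence Accepted.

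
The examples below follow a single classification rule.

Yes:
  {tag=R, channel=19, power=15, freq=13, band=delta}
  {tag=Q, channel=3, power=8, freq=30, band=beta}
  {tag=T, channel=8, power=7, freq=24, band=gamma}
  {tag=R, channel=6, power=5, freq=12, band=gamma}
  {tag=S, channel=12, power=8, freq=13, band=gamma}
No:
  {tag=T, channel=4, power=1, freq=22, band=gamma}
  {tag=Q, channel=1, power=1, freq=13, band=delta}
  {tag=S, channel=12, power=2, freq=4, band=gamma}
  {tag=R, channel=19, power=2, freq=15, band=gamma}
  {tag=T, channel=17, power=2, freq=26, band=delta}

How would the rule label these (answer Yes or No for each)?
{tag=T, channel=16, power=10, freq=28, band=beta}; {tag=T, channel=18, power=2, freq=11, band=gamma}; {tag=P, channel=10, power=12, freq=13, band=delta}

Yes, No, Yes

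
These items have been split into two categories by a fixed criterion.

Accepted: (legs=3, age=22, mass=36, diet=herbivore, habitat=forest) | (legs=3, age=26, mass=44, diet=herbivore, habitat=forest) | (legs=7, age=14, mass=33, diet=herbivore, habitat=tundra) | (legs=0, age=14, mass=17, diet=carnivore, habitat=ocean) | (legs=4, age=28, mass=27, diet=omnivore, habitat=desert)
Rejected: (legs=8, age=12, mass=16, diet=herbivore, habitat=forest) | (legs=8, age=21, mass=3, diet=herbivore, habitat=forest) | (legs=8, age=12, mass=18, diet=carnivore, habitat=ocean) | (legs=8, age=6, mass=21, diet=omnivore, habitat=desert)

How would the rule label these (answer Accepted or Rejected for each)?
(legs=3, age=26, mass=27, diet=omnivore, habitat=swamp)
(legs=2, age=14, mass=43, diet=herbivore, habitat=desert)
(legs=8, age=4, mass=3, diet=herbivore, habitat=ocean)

Accepted, Accepted, Rejected

The simplest hypothesis consistent with all the labels is: legs ≤ 7.
Accepted: (legs=3, age=26, mass=27, diet=omnivore, habitat=swamp), since legs = 3. Accepted: (legs=2, age=14, mass=43, diet=herbivore, habitat=desert), since legs = 2. Rejected: (legs=8, age=4, mass=3, diet=herbivore, habitat=ocean), since legs = 8.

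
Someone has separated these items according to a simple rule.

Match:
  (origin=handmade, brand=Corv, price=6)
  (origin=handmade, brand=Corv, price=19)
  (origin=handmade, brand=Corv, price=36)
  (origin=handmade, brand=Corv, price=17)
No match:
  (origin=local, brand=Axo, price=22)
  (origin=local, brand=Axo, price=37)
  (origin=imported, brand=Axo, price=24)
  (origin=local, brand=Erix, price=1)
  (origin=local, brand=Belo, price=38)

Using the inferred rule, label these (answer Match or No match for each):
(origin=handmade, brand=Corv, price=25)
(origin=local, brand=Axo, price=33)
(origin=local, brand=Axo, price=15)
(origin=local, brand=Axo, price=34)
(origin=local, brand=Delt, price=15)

Match, No match, No match, No match, No match

'Match' ⟺ brand is Corv.
Match: (origin=handmade, brand=Corv, price=25), since brand is Corv. No match: (origin=local, brand=Axo, price=33), since brand is Axo. No match: (origin=local, brand=Axo, price=15), since brand is Axo. No match: (origin=local, brand=Axo, price=34), since brand is Axo. No match: (origin=local, brand=Delt, price=15), since brand is Delt.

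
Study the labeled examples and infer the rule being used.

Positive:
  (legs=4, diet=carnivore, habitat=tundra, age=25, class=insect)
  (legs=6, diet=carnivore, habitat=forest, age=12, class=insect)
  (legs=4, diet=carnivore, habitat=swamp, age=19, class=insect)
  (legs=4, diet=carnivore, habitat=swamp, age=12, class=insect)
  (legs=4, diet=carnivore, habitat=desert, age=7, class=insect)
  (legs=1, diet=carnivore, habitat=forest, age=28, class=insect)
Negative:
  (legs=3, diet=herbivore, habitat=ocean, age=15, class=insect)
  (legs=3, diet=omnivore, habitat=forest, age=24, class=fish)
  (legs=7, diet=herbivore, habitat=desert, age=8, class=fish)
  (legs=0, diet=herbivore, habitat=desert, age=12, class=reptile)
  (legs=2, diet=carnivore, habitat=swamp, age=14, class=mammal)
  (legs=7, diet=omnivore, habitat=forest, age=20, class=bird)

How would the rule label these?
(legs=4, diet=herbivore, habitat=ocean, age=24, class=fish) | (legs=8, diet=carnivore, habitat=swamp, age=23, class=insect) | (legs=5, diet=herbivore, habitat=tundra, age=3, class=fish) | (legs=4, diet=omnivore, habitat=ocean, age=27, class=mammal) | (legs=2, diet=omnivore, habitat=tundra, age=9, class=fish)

Negative, Positive, Negative, Negative, Negative

One predicate separates the groups cleanly: class is insect AND diet is carnivore.
Negative: (legs=4, diet=herbivore, habitat=ocean, age=24, class=fish), since class is fish, diet is herbivore.
Positive: (legs=8, diet=carnivore, habitat=swamp, age=23, class=insect), since class is insect, diet is carnivore.
Negative: (legs=5, diet=herbivore, habitat=tundra, age=3, class=fish), since class is fish, diet is herbivore.
Negative: (legs=4, diet=omnivore, habitat=ocean, age=27, class=mammal), since class is mammal, diet is omnivore.
Negative: (legs=2, diet=omnivore, habitat=tundra, age=9, class=fish), since class is fish, diet is omnivore.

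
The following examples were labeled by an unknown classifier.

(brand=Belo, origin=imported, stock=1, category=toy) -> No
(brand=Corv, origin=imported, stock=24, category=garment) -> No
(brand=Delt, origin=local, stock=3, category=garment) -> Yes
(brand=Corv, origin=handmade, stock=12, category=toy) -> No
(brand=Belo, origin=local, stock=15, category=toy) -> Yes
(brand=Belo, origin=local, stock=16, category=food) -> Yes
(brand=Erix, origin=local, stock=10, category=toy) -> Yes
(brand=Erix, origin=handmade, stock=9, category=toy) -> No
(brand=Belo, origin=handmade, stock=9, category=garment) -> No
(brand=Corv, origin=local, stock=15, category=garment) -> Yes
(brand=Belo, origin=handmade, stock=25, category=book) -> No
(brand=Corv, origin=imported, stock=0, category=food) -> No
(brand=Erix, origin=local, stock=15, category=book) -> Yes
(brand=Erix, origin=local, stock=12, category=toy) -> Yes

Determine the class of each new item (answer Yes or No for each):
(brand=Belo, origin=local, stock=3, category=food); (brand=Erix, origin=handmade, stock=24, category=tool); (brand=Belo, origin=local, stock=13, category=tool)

Checking candidate rules against both groups, what survives is: origin is local.
(brand=Belo, origin=local, stock=3, category=food) → origin is local → Yes. (brand=Erix, origin=handmade, stock=24, category=tool) → origin is handmade → No. (brand=Belo, origin=local, stock=13, category=tool) → origin is local → Yes.

Yes, No, Yes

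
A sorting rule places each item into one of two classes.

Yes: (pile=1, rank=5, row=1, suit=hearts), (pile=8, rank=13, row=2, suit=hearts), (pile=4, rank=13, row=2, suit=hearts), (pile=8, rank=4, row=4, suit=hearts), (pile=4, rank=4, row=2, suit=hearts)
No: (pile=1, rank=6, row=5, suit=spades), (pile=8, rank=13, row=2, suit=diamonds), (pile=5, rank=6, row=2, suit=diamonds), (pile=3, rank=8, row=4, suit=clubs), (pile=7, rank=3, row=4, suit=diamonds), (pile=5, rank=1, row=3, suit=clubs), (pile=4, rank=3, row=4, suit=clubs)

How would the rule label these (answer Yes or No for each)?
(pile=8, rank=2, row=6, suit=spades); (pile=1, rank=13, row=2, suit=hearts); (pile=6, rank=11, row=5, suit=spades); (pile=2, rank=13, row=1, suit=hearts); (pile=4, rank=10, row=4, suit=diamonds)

'Yes' ⟺ suit is hearts.

No, Yes, No, Yes, No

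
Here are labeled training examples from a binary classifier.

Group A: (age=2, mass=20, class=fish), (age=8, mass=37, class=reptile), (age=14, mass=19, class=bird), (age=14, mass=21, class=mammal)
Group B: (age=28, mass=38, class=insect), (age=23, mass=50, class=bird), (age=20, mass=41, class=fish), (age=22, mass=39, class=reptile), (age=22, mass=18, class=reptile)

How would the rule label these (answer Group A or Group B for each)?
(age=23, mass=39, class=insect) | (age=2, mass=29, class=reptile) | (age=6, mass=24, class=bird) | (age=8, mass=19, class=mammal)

The classifier is using: age ≤ 14.
(age=23, mass=39, class=insect): age = 23, lacks this property → Group B. (age=2, mass=29, class=reptile): age = 2, fits → Group A. (age=6, mass=24, class=bird): age = 6, fits → Group A. (age=8, mass=19, class=mammal): age = 8, fits → Group A.

Group B, Group A, Group A, Group A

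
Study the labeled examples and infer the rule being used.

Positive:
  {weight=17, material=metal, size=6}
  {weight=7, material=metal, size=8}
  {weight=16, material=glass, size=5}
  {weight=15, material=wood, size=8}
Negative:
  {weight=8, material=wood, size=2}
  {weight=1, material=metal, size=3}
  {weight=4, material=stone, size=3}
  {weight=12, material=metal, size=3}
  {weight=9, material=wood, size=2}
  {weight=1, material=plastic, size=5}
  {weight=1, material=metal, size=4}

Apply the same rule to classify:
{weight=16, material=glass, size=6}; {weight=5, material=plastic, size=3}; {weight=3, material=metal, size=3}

Positive, Negative, Negative

The common property of the 'Positive' items is: size ≥ 4 AND weight ≥ 4. No 'Negative' item has it.
Positive: {weight=16, material=glass, size=6}, since size = 6, weight = 16.
Negative: {weight=5, material=plastic, size=3}, since size = 3, weight = 5.
Negative: {weight=3, material=metal, size=3}, since size = 3, weight = 3.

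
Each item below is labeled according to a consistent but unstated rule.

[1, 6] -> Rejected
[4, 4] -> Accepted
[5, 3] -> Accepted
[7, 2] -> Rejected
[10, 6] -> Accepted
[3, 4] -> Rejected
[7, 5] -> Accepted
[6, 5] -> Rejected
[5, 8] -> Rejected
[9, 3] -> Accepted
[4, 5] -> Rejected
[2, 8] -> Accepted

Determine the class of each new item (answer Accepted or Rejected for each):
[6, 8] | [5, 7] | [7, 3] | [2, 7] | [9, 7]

The classifier is using: sum is even.

Accepted, Accepted, Accepted, Rejected, Accepted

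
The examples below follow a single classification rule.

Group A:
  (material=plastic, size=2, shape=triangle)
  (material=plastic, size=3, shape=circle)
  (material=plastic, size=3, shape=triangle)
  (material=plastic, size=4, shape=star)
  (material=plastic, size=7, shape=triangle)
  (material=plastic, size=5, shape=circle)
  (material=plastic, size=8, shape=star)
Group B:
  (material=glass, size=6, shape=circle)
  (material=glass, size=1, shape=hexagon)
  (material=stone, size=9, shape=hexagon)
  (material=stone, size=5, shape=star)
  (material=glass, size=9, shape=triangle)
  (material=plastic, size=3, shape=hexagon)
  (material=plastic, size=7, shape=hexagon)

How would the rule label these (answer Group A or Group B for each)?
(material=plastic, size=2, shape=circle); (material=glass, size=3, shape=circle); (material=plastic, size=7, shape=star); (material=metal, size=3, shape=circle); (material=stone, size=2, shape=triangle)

'Group A' ⟺ shape is not hexagon AND material is plastic.
(material=plastic, size=2, shape=circle): Group A (shape is circle, material is plastic).
(material=glass, size=3, shape=circle): Group B (shape is circle, material is glass).
(material=plastic, size=7, shape=star): Group A (shape is star, material is plastic).
(material=metal, size=3, shape=circle): Group B (shape is circle, material is metal).
(material=stone, size=2, shape=triangle): Group B (shape is triangle, material is stone).

Group A, Group B, Group A, Group B, Group B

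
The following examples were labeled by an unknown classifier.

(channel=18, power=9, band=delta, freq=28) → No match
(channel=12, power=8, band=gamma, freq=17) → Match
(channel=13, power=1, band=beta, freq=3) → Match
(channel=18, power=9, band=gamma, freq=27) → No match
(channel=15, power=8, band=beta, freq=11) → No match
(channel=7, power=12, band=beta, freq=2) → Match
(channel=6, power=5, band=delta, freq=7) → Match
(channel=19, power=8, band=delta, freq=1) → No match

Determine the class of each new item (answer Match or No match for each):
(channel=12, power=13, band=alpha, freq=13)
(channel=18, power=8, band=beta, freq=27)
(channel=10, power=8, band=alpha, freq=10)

Match, No match, Match

The simplest hypothesis consistent with all the labels is: channel ≤ 13.
Match: (channel=12, power=13, band=alpha, freq=13), since channel = 12.
No match: (channel=18, power=8, band=beta, freq=27), since channel = 18.
Match: (channel=10, power=8, band=alpha, freq=10), since channel = 10.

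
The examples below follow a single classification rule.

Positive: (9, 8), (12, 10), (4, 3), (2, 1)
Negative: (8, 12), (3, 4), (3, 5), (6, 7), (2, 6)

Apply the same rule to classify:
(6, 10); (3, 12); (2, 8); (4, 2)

Negative, Negative, Negative, Positive

The pattern is that an item is 'Positive' exactly when: first > second.
(6, 10): 6 < 10 — doesn't qualify, so Negative.
(3, 12): 3 < 12 — doesn't qualify, so Negative.
(2, 8): 2 < 8 — doesn't qualify, so Negative.
(4, 2): 4 > 2 — matches, so Positive.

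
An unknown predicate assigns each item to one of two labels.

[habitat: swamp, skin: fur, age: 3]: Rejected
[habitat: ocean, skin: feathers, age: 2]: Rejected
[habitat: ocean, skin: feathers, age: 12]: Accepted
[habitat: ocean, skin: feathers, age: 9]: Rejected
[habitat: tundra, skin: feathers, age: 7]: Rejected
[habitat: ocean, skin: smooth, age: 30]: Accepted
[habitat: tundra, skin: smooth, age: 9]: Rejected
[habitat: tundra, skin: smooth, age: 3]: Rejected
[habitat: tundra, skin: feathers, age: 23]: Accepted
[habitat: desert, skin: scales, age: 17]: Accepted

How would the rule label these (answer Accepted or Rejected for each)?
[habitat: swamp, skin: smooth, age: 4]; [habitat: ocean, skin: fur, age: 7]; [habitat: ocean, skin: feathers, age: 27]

Rejected, Rejected, Accepted

'Accepted' ⟺ age ≥ 12.
[habitat: swamp, skin: smooth, age: 4] — age = 4, hence Rejected. [habitat: ocean, skin: fur, age: 7] — age = 7, hence Rejected. [habitat: ocean, skin: feathers, age: 27] — age = 27, hence Accepted.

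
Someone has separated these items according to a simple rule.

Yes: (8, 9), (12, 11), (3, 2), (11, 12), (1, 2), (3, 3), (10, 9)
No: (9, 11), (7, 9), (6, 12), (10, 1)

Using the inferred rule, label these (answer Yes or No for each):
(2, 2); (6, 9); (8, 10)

Yes, No, No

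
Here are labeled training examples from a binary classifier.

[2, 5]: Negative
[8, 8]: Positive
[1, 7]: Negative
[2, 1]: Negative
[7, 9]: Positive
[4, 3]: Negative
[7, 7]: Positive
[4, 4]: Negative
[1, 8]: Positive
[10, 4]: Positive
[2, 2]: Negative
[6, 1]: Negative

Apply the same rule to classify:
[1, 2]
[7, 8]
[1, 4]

Negative, Positive, Negative

The classifier is using: sum ≥ 9.
[1, 2] — 1+2 = 3, hence Negative. [7, 8] — 7+8 = 15, hence Positive. [1, 4] — 1+4 = 5, hence Negative.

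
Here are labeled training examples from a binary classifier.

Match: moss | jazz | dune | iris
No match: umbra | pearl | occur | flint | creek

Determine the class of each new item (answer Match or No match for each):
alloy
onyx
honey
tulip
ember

No match, Match, No match, No match, No match

All 'Match' examples share one property — even length — and every 'No match' example lacks it.
alloy: No match (length 5). onyx: Match (length 4). honey: No match (length 5). tulip: No match (length 5). ember: No match (length 5).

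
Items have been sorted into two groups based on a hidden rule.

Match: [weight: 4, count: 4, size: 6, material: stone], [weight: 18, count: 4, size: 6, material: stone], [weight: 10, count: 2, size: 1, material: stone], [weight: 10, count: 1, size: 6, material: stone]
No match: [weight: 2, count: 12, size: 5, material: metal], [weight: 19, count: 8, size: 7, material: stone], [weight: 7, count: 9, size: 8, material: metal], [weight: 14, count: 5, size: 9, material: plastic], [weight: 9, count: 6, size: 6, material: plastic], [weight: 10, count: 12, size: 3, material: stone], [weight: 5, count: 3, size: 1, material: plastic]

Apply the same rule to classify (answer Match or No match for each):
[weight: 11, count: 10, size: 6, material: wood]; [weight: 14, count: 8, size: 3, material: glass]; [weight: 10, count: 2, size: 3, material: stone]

The common property of the 'Match' items is: material is stone AND count ≤ 4. No 'No match' item has it.
No match: [weight: 11, count: 10, size: 6, material: wood], since material is wood, count = 10. No match: [weight: 14, count: 8, size: 3, material: glass], since material is glass, count = 8. Match: [weight: 10, count: 2, size: 3, material: stone], since material is stone, count = 2.

No match, No match, Match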